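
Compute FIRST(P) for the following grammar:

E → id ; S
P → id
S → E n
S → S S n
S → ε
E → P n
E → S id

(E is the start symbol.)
From P → id:
  - id is a terminal: add 'id' and stop

Collecting: FIRST(P) = { 'id' }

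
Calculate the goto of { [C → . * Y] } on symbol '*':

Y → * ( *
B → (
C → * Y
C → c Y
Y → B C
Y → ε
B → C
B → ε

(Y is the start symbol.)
{ [B → . (], [B → . C], [B → .], [C → * . Y], [C → . * Y], [C → . c Y], [Y → . * ( *], [Y → . B C], [Y → .] }

GOTO(I, '*') = CLOSURE({ [A → αX.β] : [A → α.Xβ] ∈ I, X = '*' })

Items with dot before '*', with the dot advanced:
  [C → . * Y] → [C → * . Y]
Closure of the advanced items:
  [C → * . Y] has the dot before Y: add [Y → . * ( *], [Y → . B C], [Y → .]
  [Y → . B C] has the dot before B: add [B → . (], [B → . C], [B → .]
  [B → . C] has the dot before C: add [C → . * Y], [C → . c Y]

GOTO = { [B → . (], [B → . C], [B → .], [C → * . Y], [C → . * Y], [C → . c Y], [Y → . * ( *], [Y → . B C], [Y → .] }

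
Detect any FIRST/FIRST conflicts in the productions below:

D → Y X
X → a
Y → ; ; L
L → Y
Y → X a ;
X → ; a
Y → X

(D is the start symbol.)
A FIRST/FIRST conflict occurs when two productions N → α and N → β for the same non-terminal have FIRST(α) ∩ FIRST(β) ≠ ∅ (with ε ∈ FIRST of a nullable right-hand side, so two nullable alternatives also conflict).

FIRST sets of the non-terminals at (or reachable through a nullable prefix from) the front of some alternative:
  FIRST(X) = { ';', 'a' }

Productions for X:
  X → a: FIRST = { 'a' }
  X → ; a: FIRST = { ';' }
Productions for Y:
  Y → ; ; L: FIRST = { ';' }
  Y → X a ;: FIRST = { ';', 'a' }
  Y → X: FIRST = { ';', 'a' }
D, L have only one production, so no FIRST/FIRST conflict is possible there.

Conflict for Y: Y → ; ; L and Y → X a ;
  Overlap: { ';' }
Conflict for Y: Y → ; ; L and Y → X
  Overlap: { ';' }
Conflict for Y: Y → X a ; and Y → X
  Overlap: { ';', 'a' }

Answer: Yes. Y → ';' ';' L / Y → X a ';' on { ';' }; Y → ';' ';' L / Y → X on { ';' }; Y → X a ';' / Y → X on { ';', 'a' }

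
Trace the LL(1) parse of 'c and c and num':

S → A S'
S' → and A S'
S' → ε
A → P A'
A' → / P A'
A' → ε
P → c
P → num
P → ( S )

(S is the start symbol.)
LL(1) parsing maintains a stack (initially the start symbol over $) and the input. At each step: if the stack top is a terminal, match it against the current input token; if it is a non-terminal N, replace it with the RHS of M[N, lookahead] (the unique production whose predict set contains the lookahead).

Stack is shown with the top on the left.

Stack        Input              Action
--------------------------------------
S $          c and c and num $  output S → A S'
A S' $       c and c and num $  output A → P A'
P A' S' $    c and c and num $  output P → c
c A' S' $    c and c and num $  match 'c'
A' S' $      and c and num $    output A' → ε
S' $         and c and num $    output S' → and A S'
and A S' $   and c and num $    match 'and'
A S' $       c and num $        output A → P A'
P A' S' $    c and num $        output P → c
c A' S' $    c and num $        match 'c'
A' S' $      and num $          output A' → ε
S' $         and num $          output S' → and A S'
and A S' $   and num $          match 'and'
A S' $       num $              output A → P A'
P A' S' $    num $              output P → num
num A' S' $  num $              match 'num'
A' S' $      $                  output A' → ε
S' $         $                  output S' → ε
$            $                  accept

The string is accepted.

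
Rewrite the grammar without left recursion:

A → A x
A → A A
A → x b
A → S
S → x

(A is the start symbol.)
A → x b A'
A → S A'
A' → x A'
A' → A A'
A' → ε
S → x

A is directly left-recursive. The standard transformation for
  A → A α₁ | ... | A α_m | β₁ | ... | β_n
is
  A  → β₁ A' | ... | β_n A'
  A' → α₁ A' | ... | α_m A' | ε

A → x b becomes A → x b A'
A → S becomes A → S A'
A → A x becomes A' → x A'
A → A A becomes A' → A A'
Add A' → ε

Productions for other non-terminals are unchanged:
  S → x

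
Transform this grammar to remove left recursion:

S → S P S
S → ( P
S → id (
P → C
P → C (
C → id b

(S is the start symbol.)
S is directly left-recursive. The standard transformation for
  A → A α₁ | ... | A α_m | β₁ | ... | β_n
is
  A  → β₁ A' | ... | β_n A'
  A' → α₁ A' | ... | α_m A' | ε

S → ( P becomes S → ( P S'
S → id ( becomes S → id ( S'
S → S P S becomes S' → P S S'
Add S' → ε

Productions for other non-terminals are unchanged:
  P → C
  P → C (
  C → id b

Resulting grammar:
S → ( P S'
S → id ( S'
S' → P S S'
S' → ε
P → C
P → C (
C → id b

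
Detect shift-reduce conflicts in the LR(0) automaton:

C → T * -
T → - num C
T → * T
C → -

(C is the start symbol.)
A shift-reduce conflict occurs when an LR(0) state has both:
  - a complete (reduce) item [A → α .] (dot at the end), and
  - a shift item [B → β . c γ] (dot before a terminal).

Augment with C' → C and build the canonical LR(0) collection (I0 = CLOSURE({[C' → . C]}), then GOTO on every symbol after a dot until no new states appear). It has 11 states:
  I0: { [C → . -], [C → . T * -], [C' → . C], [T → . * T], [T → . - num C] }  — shift
  I1: { [T → * . T], [T → . * T], [T → . - num C] }  — shift
  I2: { [C → - .], [T → - . num C] }  — shift, reduce
  I3: { [C' → C .] }  — accept
  I4: { [C → T . * -] }  — shift
  I5: { [C → T * . -] }  — shift
  I6: { [C → T * - .] }  — reduce
  I7: { [C → . -], [C → . T * -], [T → - num . C], [T → . * T], [T → . - num C] }  — shift
  I8: { [T → - num C .] }  — reduce
  I9: { [T → - . num C] }  — shift
  I10: { [T → * T .] }  — reduce

I2 contains reduce item [C → - .] and shift item [T → - . num C] — shift-reduce conflict.

Answer: Yes — I2: [C → - .] vs [T → - . num C]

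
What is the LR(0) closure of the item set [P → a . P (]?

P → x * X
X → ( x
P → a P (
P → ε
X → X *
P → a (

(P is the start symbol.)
To compute CLOSURE, for each item [A → α.Bβ] where B is a non-terminal, add [B → .γ] for all productions B → γ; repeat for the newly added items until nothing changes.

Start with: [P → a . P (]
  [P → a . P (] has the dot before P: add [P → . x * X], [P → . a P (], [P → .], [P → . a (]
No further items can be added.

CLOSURE = { [P → . a (], [P → . a P (], [P → . x * X], [P → .], [P → a . P (] }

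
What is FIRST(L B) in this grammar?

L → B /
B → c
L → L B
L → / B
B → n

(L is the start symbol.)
{ '/', 'c', 'n' }

FIRST sets of the non-terminals involved (from the grammar, by fixed-point iteration):
  FIRST(L) = { '/', 'c', 'n' }

To compute FIRST(L B), process the symbols left to right:
Symbol L is a non-terminal. Add FIRST(L) \ {ε} = { '/', 'c', 'n' }
L is not nullable (ε ∉ FIRST(L)), so stop here.
FIRST(L B) = { '/', 'c', 'n' }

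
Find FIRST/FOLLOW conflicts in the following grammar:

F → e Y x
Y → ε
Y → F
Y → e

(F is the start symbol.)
A FIRST/FOLLOW conflict occurs when a non-terminal N has a nullable alternative N → β (β ⇒* ε) and another alternative N → α with FIRST(α) ∩ FOLLOW(N) ≠ ∅: on such a lookahead the parser cannot decide between expanding α and letting N vanish via β.

Nullable non-terminals: Y.
FIRST sets used below: FIRST(F) = { 'e' }

Y: nullable alternative(s) Y → ε; FOLLOW(Y) = { 'x' }
  Y → ε: FIRST \ {ε} = { } — this is the only nullable alternative, skip
  Y → F: FIRST \ {ε} = { 'e' } — disjoint from FOLLOW(Y)
  Y → e: FIRST \ {ε} = { 'e' } — disjoint from FOLLOW(Y)

F has no nullable alternative, so no FIRST/FOLLOW check is needed there.

No FIRST/FOLLOW conflicts found.

Answer: No FIRST/FOLLOW conflicts.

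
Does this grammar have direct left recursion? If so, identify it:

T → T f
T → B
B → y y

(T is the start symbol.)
Yes, T is left-recursive

Direct left recursion occurs when N → N α for some non-terminal N (the right-hand side begins with the left-hand side itself).

T → T f: LEFT RECURSIVE (starts with T)
T → B: starts with B
B → y y: starts with y

The grammar has direct left recursion on: T.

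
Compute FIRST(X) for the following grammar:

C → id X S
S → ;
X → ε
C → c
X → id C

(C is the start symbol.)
To compute FIRST(X), examine every production with X on the left-hand side, reading each right-hand side left to right until a non-nullable symbol is reached.

From X → ε:
  - ε-production, so ε ∈ FIRST(X)
From X → id C:
  - id is a terminal: add 'id' and stop

Collecting: FIRST(X) = { 'id', ε }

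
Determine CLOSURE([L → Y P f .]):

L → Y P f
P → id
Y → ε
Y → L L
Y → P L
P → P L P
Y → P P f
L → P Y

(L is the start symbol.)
{ [L → Y P f .] }

Start with: [L → Y P f .]
The dot is at the end, so nothing is added.

CLOSURE = { [L → Y P f .] }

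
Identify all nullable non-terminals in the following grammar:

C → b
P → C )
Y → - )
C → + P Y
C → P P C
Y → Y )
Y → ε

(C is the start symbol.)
A non-terminal is nullable if it can derive ε (the empty string): either it has an ε-production, or it has a production whose right-hand side consists entirely of nullable non-terminals.

ε-productions: Y → ε
So Y is immediately nullable.
No further non-terminal can be added: every production for the remaining non-terminals contains a terminal or a non-nullable non-terminal.
Nullable = { 'Y' }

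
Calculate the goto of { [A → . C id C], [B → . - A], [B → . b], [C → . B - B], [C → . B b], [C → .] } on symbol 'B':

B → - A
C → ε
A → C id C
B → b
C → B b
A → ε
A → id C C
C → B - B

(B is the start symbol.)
GOTO(I, 'B') = CLOSURE({ [A → αX.β] : [A → α.Xβ] ∈ I, X = 'B' })

Items with dot before 'B', with the dot advanced:
  [C → . B - B] → [C → B . - B]
  [C → . B b] → [C → B . b]
Closure adds nothing (no advanced item has the dot before a non-terminal).

GOTO = { [C → B . - B], [C → B . b] }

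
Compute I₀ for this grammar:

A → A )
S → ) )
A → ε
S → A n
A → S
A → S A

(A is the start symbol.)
{ [A → . A )], [A → . S A], [A → . S], [A → .], [A' → . A], [S → . ) )], [S → . A n] }

First, augment the grammar with A' → A
I₀ = CLOSURE({ [A' → . A] }):
  [A' → . A] has the dot before A: add [A → . A )], [A → .], [A → . S], [A → . S A]
  [A → . S] has the dot before S: add [S → . ) )], [S → . A n]
No further items can be added.

I₀ = { [A → . A )], [A → . S A], [A → . S], [A → .], [A' → . A], [S → . ) )], [S → . A n] }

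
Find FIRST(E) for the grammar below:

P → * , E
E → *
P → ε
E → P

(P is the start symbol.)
FIRST sets of the other non-terminals involved (by the same procedure, iterated to a fixed point):
  FIRST(P) = { '*', ε }

From E → *:
  - '*' is a terminal: add '*' and stop
From E → P:
  - P is a non-terminal: add FIRST(P) \ {ε} = { '*' }
    P is nullable and nothing follows, so the whole right-hand side can vanish: ε ∈ FIRST(E)

Collecting: FIRST(E) = { '*', ε }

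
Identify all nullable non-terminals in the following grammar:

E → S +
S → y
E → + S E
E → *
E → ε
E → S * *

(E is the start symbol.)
{ 'E' }

ε-productions: E → ε
So E is immediately nullable.
No further non-terminal can be added: every production for the remaining non-terminals contains a terminal or a non-nullable non-terminal.
Nullable = { 'E' }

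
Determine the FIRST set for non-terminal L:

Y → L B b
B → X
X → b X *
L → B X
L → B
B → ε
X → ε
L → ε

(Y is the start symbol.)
FIRST sets of the other non-terminals involved (by the same procedure, iterated to a fixed point):
  FIRST(B) = { 'b', ε }
  FIRST(X) = { 'b', ε }

From L → B X:
  - B is a non-terminal: add FIRST(B) \ {ε} = { 'b' }
    B is nullable, so continue to the next symbol
  - X is a non-terminal: add FIRST(X) \ {ε} = { 'b' }
    X is nullable and nothing follows, so the whole right-hand side can vanish: ε ∈ FIRST(L)
From L → B:
  - B is a non-terminal: add FIRST(B) \ {ε} = { 'b' }
    B is nullable and nothing follows, so the whole right-hand side can vanish: ε ∈ FIRST(L)
From L → ε:
  - ε-production, so ε ∈ FIRST(L)

Collecting: FIRST(L) = { 'b', ε }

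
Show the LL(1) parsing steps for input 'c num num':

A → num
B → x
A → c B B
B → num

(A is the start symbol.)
Stack is shown with the top on the left.

Stack    Input        Action
----------------------------
A $      c num num $  output A → c B B
c B B $  c num num $  match 'c'
B B $    num num $    output B → num
num B $  num num $    match 'num'
B $      num $        output B → num
num $    num $        match 'num'
$        $            accept

The string is accepted.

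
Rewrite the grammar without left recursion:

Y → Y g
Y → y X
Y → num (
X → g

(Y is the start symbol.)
Y → y X Y'
Y → num ( Y'
Y' → g Y'
Y' → ε
X → g

Y is directly left-recursive. The standard transformation for
  A → A α₁ | ... | A α_m | β₁ | ... | β_n
is
  A  → β₁ A' | ... | β_n A'
  A' → α₁ A' | ... | α_m A' | ε

Y → y X becomes Y → y X Y'
Y → num ( becomes Y → num ( Y'
Y → Y g becomes Y' → g Y'
Add Y' → ε

Productions for other non-terminals are unchanged:
  X → g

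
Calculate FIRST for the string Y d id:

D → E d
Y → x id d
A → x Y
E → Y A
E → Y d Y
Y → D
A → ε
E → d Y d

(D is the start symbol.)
{ 'd', 'x' }

FIRST sets of the non-terminals involved (from the grammar, by fixed-point iteration):
  FIRST(Y) = { 'd', 'x' }

To compute FIRST(Y d id), process the symbols left to right:
Symbol Y is a non-terminal. Add FIRST(Y) \ {ε} = { 'd', 'x' }
Y is not nullable (ε ∉ FIRST(Y)), so stop here.
FIRST(Y d id) = { 'd', 'x' }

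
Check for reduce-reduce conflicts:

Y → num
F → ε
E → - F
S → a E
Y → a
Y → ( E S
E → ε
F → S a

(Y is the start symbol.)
No reduce-reduce conflicts

A reduce-reduce conflict occurs when an LR(0) state has two complete items [A → α .] and [B → β .] — both call for a reduction, and with no lookahead the parser cannot choose between them.

Augment with Y' → Y and build the canonical LR(0) collection (I0 = CLOSURE({[Y' → . Y]}), then GOTO on every symbol after a dot until no new states appear). It has 13 states:
  I0: { [Y → . ( E S], [Y → . a], [Y → . num], [Y' → . Y] }  — shift
  I1: { [E → . - F], [E → .], [Y → ( . E S] }  — shift, reduce
  I2: { [Y' → Y .] }  — accept
  I3: { [Y → a .] }  — reduce
  I4: { [Y → num .] }  — reduce
  I5: { [E → - . F], [F → . S a], [F → .], [S → . a E] }  — shift, reduce
  I6: { [S → . a E], [Y → ( E . S] }  — shift
  I7: { [Y → ( E S .] }  — reduce
  I8: { [E → . - F], [E → .], [S → a . E] }  — shift, reduce
  I9: { [S → a E .] }  — reduce
  I10: { [E → - F .] }  — reduce
  I11: { [F → S . a] }  — shift
  I12: { [F → S a .] }  — reduce

No state contains more than one complete item.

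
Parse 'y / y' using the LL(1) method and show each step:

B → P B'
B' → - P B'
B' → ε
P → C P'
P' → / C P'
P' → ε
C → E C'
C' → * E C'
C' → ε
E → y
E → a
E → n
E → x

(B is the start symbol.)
LL(1) parsing maintains a stack (initially the start symbol over $) and the input. At each step: if the stack top is a terminal, match it against the current input token; if it is a non-terminal N, replace it with the RHS of M[N, lookahead] (the unique production whose predict set contains the lookahead).

Stack is shown with the top on the left.

Stack         Input    Action
-----------------------------
B $           y / y $  output B → P B'
P B' $        y / y $  output P → C P'
C P' B' $     y / y $  output C → E C'
E C' P' B' $  y / y $  output E → y
y C' P' B' $  y / y $  match 'y'
C' P' B' $    / y $    output C' → ε
P' B' $       / y $    output P' → / C P'
/ C P' B' $   / y $    match '/'
C P' B' $     y $      output C → E C'
E C' P' B' $  y $      output E → y
y C' P' B' $  y $      match 'y'
C' P' B' $    $        output C' → ε
P' B' $       $        output P' → ε
B' $          $        output B' → ε
$             $        accept

The string is accepted.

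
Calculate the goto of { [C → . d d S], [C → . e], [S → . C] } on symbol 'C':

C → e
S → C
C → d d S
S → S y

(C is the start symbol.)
{ [S → C .] }

GOTO(I, 'C') = CLOSURE({ [A → αX.β] : [A → α.Xβ] ∈ I, X = 'C' })

Items with dot before 'C', with the dot advanced:
  [S → . C] → [S → C .]
Closure adds nothing (no advanced item has the dot before a non-terminal).

GOTO = { [S → C .] }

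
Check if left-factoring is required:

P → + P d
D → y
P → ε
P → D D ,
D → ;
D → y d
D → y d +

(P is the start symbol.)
Left-factoring is needed when two productions for the same non-terminal
share a common prefix on the right-hand side.

Productions for P:
  P → + P d
  P → ε
  P → D D ,
Productions for D:
  D → y
  D → ;
  D → y d
  D → y d +

Found common prefix 'y' in productions for D

Answer: Yes, D has productions with common prefix 'y'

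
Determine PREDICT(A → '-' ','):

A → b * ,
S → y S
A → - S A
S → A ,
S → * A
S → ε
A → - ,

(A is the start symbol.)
PREDICT(A → '-' ',') = (FIRST(RHS) \ {ε}) ∪ (FOLLOW(A) if ε ∈ FIRST(RHS), i.e. RHS ⇒* ε)
FIRST('-' ',') = { '-' }
ε ∉ FIRST('-' ','), so FOLLOW(A) is not added.
PREDICT(A → '-' ',') = { '-' }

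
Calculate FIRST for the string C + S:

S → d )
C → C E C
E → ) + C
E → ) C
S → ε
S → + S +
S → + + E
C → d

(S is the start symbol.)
{ 'd' }

FIRST sets of the non-terminals involved (from the grammar, by fixed-point iteration):
  FIRST(C) = { 'd' }

To compute FIRST(C + S), process the symbols left to right:
Symbol C is a non-terminal. Add FIRST(C) \ {ε} = { 'd' }
C is not nullable (ε ∉ FIRST(C)), so stop here.
FIRST(C + S) = { 'd' }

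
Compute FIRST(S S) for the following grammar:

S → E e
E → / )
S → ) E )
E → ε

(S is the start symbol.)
{ ')', '/', 'e' }

FIRST sets of the non-terminals involved (from the grammar, by fixed-point iteration):
  FIRST(S) = { ')', '/', 'e' }

To compute FIRST(S S), process the symbols left to right:
Symbol S is a non-terminal. Add FIRST(S) \ {ε} = { ')', '/', 'e' }
S is not nullable (ε ∉ FIRST(S)), so stop here.
FIRST(S S) = { ')', '/', 'e' }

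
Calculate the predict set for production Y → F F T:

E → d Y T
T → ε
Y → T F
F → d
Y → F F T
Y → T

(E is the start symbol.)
{ 'd' }

PREDICT(Y → F F T) = (FIRST(RHS) \ {ε}) ∪ (FOLLOW(Y) if ε ∈ FIRST(RHS), i.e. RHS ⇒* ε)
FIRST(F) = { 'd' }
FIRST(F F T) = { 'd' }
ε ∉ FIRST(F F T), so FOLLOW(Y) is not added.
PREDICT(Y → F F T) = { 'd' }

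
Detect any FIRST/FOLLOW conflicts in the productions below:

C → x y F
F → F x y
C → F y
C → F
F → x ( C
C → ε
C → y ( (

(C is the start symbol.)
A FIRST/FOLLOW conflict occurs when a non-terminal N has a nullable alternative N → β (β ⇒* ε) and another alternative N → α with FIRST(α) ∩ FOLLOW(N) ≠ ∅: on such a lookahead the parser cannot decide between expanding α and letting N vanish via β.

Nullable non-terminals: C.
FIRST sets used below: FIRST(F) = { 'x' }

C: nullable alternative(s) C → ε; FOLLOW(C) = { $, 'x', 'y' }
  C → x y F: FIRST \ {ε} = { 'x' } — overlaps FOLLOW(C) on { 'x' }: CONFLICT
  C → F y: FIRST \ {ε} = { 'x' } — overlaps FOLLOW(C) on { 'x' }: CONFLICT
  C → F: FIRST \ {ε} = { 'x' } — overlaps FOLLOW(C) on { 'x' }: CONFLICT
  C → ε: FIRST \ {ε} = { } — this is the only nullable alternative, skip
  C → y ( (: FIRST \ {ε} = { 'y' } — overlaps FOLLOW(C) on { 'y' }: CONFLICT

F has no nullable alternative, so no FIRST/FOLLOW check is needed there.

So the grammar has 4 FIRST/FOLLOW conflicts (marked CONFLICT above).

Answer: Yes. C → x y F with FOLLOW(C) on { 'x' }; C → F y with FOLLOW(C) on { 'x' }; C → F with FOLLOW(C) on { 'x' }; C → y '(' '(' with FOLLOW(C) on { 'y' }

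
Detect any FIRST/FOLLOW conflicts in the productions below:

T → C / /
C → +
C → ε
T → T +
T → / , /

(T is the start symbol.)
No FIRST/FOLLOW conflicts.

Nullable non-terminals: C.

C: nullable alternative(s) C → ε; FOLLOW(C) = { '/' }
  C → +: FIRST \ {ε} = { '+' } — disjoint from FOLLOW(C)
  C → ε: FIRST \ {ε} = { } — this is the only nullable alternative, skip

T has no nullable alternative, so no FIRST/FOLLOW check is needed there.

No FIRST/FOLLOW conflicts found.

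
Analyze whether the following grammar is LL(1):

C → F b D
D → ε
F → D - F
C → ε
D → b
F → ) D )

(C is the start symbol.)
A grammar is LL(1) if for each non-terminal N with multiple productions, the predict sets of those productions are pairwise disjoint, where PREDICT(N → α) = (FIRST(α) \ {ε}) ∪ (FOLLOW(N) if α ⇒* ε).

Relevant sets:
  FIRST(F) = { ')', '-', 'b' }
  FIRST(D) = { 'b', ε }
  FOLLOW(C) = { $ }
  FOLLOW(D) = { $, ')', '-' }

For C:
  PREDICT(C → F b D) = { ')', '-', 'b' }
  PREDICT(C → ε) = { $ }
For D:
  PREDICT(D → ε) = { $, ')', '-' }
  PREDICT(D → b) = { 'b' }
For F:
  PREDICT(F → D '-' F) = { '-', 'b' }
  PREDICT(F → ')' D ')') = { ')' }

All predict sets are disjoint. The grammar IS LL(1).

Answer: Yes, the grammar is LL(1).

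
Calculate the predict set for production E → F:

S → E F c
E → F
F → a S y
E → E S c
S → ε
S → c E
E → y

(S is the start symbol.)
PREDICT(E → F) = (FIRST(RHS) \ {ε}) ∪ (FOLLOW(E) if ε ∈ FIRST(RHS), i.e. RHS ⇒* ε)
FIRST(F) = { 'a' }
FIRST(F) = { 'a' }
ε ∉ FIRST(F), so FOLLOW(E) is not added.
PREDICT(E → F) = { 'a' }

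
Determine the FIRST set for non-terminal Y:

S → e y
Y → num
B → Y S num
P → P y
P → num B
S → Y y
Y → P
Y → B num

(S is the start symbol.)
To compute FIRST(Y), examine every production with Y on the left-hand side, reading each right-hand side left to right until a non-nullable symbol is reached.

FIRST sets of the other non-terminals involved (by the same procedure, iterated to a fixed point):
  FIRST(P) = { 'num' }
  FIRST(B) = { 'num' }

From Y → num:
  - num is a terminal: add 'num' and stop
From Y → P:
  - P is a non-terminal: add FIRST(P) \ {ε} = { 'num' }
    P is not nullable, so stop
From Y → B num:
  - B is a non-terminal: add FIRST(B) \ {ε} = { 'num' }
    B is not nullable, so stop

Collecting: FIRST(Y) = { 'num' }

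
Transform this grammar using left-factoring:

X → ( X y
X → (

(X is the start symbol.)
X → ( X'
X' → X y
X' → ε

Left-factoring transforms A → αβ₁ | αβ₂ into A → αA' and A' → β₁ | β₂
(α is the longest common prefix among the alternatives). Repeat until
no nonterminal has two alternatives with a common prefix.

Round 1: X has alternatives sharing prefix '('. Introduce X': X → ( X'
  Add: X' → X y
  Add: X' → ε

No remaining common prefixes — done.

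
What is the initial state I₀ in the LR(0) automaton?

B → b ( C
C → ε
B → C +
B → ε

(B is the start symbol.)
First, augment the grammar with B' → B
I₀ = CLOSURE({ [B' → . B] }):
  [B' → . B] has the dot before B: add [B → . b ( C], [B → . C +], [B → .]
  [B → . C +] has the dot before C: add [C → .]
No further items can be added.

I₀ = { [B → . C +], [B → . b ( C], [B → .], [B' → . B], [C → .] }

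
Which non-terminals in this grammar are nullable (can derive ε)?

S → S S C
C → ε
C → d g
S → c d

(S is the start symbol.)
A non-terminal is nullable if it can derive ε (the empty string): either it has an ε-production, or it has a production whose right-hand side consists entirely of nullable non-terminals.

ε-productions: C → ε
So C is immediately nullable.
No further non-terminal can be added: every production for the remaining non-terminals contains a terminal or a non-nullable non-terminal.
Nullable = { 'C' }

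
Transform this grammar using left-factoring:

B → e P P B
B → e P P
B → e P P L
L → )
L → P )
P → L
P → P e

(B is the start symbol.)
B → e P P B'
B' → B
B' → ε
B' → L
L → )
L → P )
P → L
P → P e

Left-factoring transforms A → αβ₁ | αβ₂ into A → αA' and A' → β₁ | β₂
(α is the longest common prefix among the alternatives). Repeat until
no nonterminal has two alternatives with a common prefix.

Round 1: B has alternatives sharing prefix 'e P P'. Introduce B': B → e P P B'
  Add: B' → B
  Add: B' → ε
  Add: B' → L

No remaining common prefixes — done.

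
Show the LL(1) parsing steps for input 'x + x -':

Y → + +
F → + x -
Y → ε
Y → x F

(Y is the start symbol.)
LL(1) parsing maintains a stack (initially the start symbol over $) and the input. At each step: if the stack top is a terminal, match it against the current input token; if it is a non-terminal N, replace it with the RHS of M[N, lookahead] (the unique production whose predict set contains the lookahead).

Stack is shown with the top on the left.

Stack    Input      Action
--------------------------
Y $      x + x - $  output Y → x F
x F $    x + x - $  match 'x'
F $      + x - $    output F → + x -
+ x - $  + x - $    match '+'
x - $    x - $      match 'x'
- $      - $        match '-'
$        $          accept

The string is accepted.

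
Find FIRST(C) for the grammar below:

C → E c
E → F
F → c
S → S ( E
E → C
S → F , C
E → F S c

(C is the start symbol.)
{ 'c' }

To compute FIRST(C), examine every production with C on the left-hand side, reading each right-hand side left to right until a non-nullable symbol is reached.

FIRST sets of the other non-terminals involved (by the same procedure, iterated to a fixed point):
  FIRST(E) = { 'c' }

From C → E c:
  - E is a non-terminal: add FIRST(E) \ {ε} = { 'c' }
    E is not nullable, so stop

Collecting: FIRST(C) = { 'c' }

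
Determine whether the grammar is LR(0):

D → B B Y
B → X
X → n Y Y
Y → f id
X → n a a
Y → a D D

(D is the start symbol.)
Yes, the grammar is LR(0)

A grammar is LR(0) if no state in the canonical LR(0) collection has:
  - both a shift item (dot before a terminal) and a complete item (shift-reduce conflict), or
  - two or more complete items (reduce-reduce conflict; the accept item [D' → D .] counts as a complete item here).

Augment with D' → D and build the canonical LR(0) collection (I0 = CLOSURE({[D' → . D]}), then GOTO on every symbol after a dot until no new states appear). It has 16 states:
  I0: { [B → . X], [D → . B B Y], [D' → . D], [X → . n Y Y], [X → . n a a] }  — shift
  I1: { [B → . X], [D → B . B Y], [X → . n Y Y], [X → . n a a] }  — shift
  I2: { [D' → D .] }  — accept
  I3: { [B → X .] }  — reduce
  I4: { [X → n . Y Y], [X → n . a a], [Y → . a D D], [Y → . f id] }  — shift
  I5: { [X → n Y . Y], [Y → . a D D], [Y → . f id] }  — shift
  I6: { [B → . X], [D → . B B Y], [X → . n Y Y], [X → . n a a], [X → n a . a], [Y → a . D D] }  — shift
  I7: { [Y → f . id] }  — shift
  I8: { [Y → f id .] }  — reduce
  I9: { [B → . X], [D → . B B Y], [X → . n Y Y], [X → . n a a], [Y → a D . D] }  — shift
  I10: { [X → n a a .] }  — reduce
  I11: { [Y → a D D .] }  — reduce
  I12: { [X → n Y Y .] }  — reduce
  I13: { [B → . X], [D → . B B Y], [X → . n Y Y], [X → . n a a], [Y → a . D D] }  — shift
  I14: { [D → B B . Y], [Y → . a D D], [Y → . f id] }  — shift
  I15: { [D → B B Y .] }  — reduce

Every state is either a pure shift/goto state or contains exactly one complete item and nothing to shift — no conflicts. The grammar is LR(0).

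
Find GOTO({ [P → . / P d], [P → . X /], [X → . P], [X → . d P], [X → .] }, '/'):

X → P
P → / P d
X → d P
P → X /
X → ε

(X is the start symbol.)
GOTO(I, '/') = CLOSURE({ [A → αX.β] : [A → α.Xβ] ∈ I, X = '/' })

Items with dot before '/', with the dot advanced:
  [P → . / P d] → [P → / . P d]
Closure of the advanced items:
  [P → / . P d] has the dot before P: add [P → . / P d], [P → . X /]
  [P → . X /] has the dot before X: add [X → . P], [X → . d P], [X → .]

GOTO = { [P → . / P d], [P → . X /], [P → / . P d], [X → . P], [X → . d P], [X → .] }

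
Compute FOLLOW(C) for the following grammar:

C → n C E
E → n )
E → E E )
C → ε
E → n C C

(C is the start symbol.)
C is the start symbol, so $ ∈ FOLLOW(C).
In C → n C E: C is followed by E, add FIRST(E) \ {ε} = { 'n' }
In E → n C C: C is followed by C, add FIRST(C) \ {ε} = { 'n' }
  C is nullable, so also add FOLLOW(E)
In E → n C C: C is at the end, add FOLLOW(E)

The FOLLOW sets referred to above (computed the same way, to a fixed point):
  FOLLOW(E) = { $, ')', 'n' }

Taking the union: FOLLOW(C) = { $, ')', 'n' }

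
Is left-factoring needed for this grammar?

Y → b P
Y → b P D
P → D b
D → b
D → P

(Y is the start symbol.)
Yes, Y has productions with common prefix 'b P'

Left-factoring is needed when two productions for the same non-terminal
share a common prefix on the right-hand side.

Productions for Y:
  Y → b P
  Y → b P D
Productions for D:
  D → b
  D → P

Found common prefix 'b P' in productions for Y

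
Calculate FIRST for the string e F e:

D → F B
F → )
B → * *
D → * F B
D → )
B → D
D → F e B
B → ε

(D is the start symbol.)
{ 'e' }

To compute FIRST(e F e), process the symbols left to right:
Symbol e is a terminal. Add 'e' and stop.
FIRST(e F e) = { 'e' }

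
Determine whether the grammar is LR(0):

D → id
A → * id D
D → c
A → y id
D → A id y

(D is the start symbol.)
Augment with D' → D and build the canonical LR(0) collection (I0 = CLOSURE({[D' → . D]}), then GOTO on every symbol after a dot until no new states appear). It has 12 states:
  I0: { [A → . * id D], [A → . y id], [D → . A id y], [D → . c], [D → . id], [D' → . D] }  — shift
  I1: { [A → * . id D] }  — shift
  I2: { [D → A . id y] }  — shift
  I3: { [D' → D .] }  — accept
  I4: { [D → c .] }  — reduce
  I5: { [D → id .] }  — reduce
  I6: { [A → y . id] }  — shift
  I7: { [A → y id .] }  — reduce
  I8: { [D → A id . y] }  — shift
  I9: { [D → A id y .] }  — reduce
  I10: { [A → * id . D], [A → . * id D], [A → . y id], [D → . A id y], [D → . c], [D → . id] }  — shift
  I11: { [A → * id D .] }  — reduce

Every state is either a pure shift/goto state or contains exactly one complete item and nothing to shift — no conflicts. The grammar is LR(0).

Answer: Yes, the grammar is LR(0)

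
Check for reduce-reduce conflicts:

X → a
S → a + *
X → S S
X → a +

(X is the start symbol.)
No reduce-reduce conflicts

Augment with X' → X and build the canonical LR(0) collection (I0 = CLOSURE({[X' → . X]}), then GOTO on every symbol after a dot until no new states appear). It has 9 states:
  I0: { [S → . a + *], [X → . S S], [X → . a +], [X → . a], [X' → . X] }  — shift
  I1: { [S → . a + *], [X → S . S] }  — shift
  I2: { [X' → X .] }  — accept
  I3: { [S → a . + *], [X → a . +], [X → a .] }  — shift, reduce
  I4: { [S → a + . *], [X → a + .] }  — shift, reduce
  I5: { [S → a + * .] }  — reduce
  I6: { [X → S S .] }  — reduce
  I7: { [S → a . + *] }  — shift
  I8: { [S → a + . *] }  — shift

No state contains more than one complete item.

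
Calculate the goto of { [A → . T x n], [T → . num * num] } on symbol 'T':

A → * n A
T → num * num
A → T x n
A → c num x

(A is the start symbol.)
GOTO(I, 'T') = CLOSURE({ [A → αX.β] : [A → α.Xβ] ∈ I, X = 'T' })

Items with dot before 'T', with the dot advanced:
  [A → . T x n] → [A → T . x n]
Closure adds nothing (no advanced item has the dot before a non-terminal).

GOTO = { [A → T . x n] }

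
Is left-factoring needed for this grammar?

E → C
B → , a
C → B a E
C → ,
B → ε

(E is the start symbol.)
Left-factoring is needed when two productions for the same non-terminal
share a common prefix on the right-hand side.

Productions for B:
  B → , a
  B → ε
Productions for C:
  C → B a E
  C → ,

No common prefixes found.

Answer: No, left-factoring is not needed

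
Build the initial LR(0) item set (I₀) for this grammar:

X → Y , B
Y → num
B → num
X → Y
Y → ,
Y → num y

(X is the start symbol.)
{ [X → . Y , B], [X → . Y], [X' → . X], [Y → . ,], [Y → . num y], [Y → . num] }

First, augment the grammar with X' → X
I₀ = CLOSURE({ [X' → . X] }):
  [X' → . X] has the dot before X: add [X → . Y , B], [X → . Y]
  [X → . Y , B] has the dot before Y: add [Y → . num], [Y → . ,], [Y → . num y]
No further items can be added.

I₀ = { [X → . Y , B], [X → . Y], [X' → . X], [Y → . ,], [Y → . num y], [Y → . num] }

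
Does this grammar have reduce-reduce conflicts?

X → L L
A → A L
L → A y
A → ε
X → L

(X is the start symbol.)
Augment with X' → X and build the canonical LR(0) collection (I0 = CLOSURE({[X' → . X]}), then GOTO on every symbol after a dot until no new states appear). It has 7 states:
  I0: { [A → . A L], [A → .], [L → . A y], [X → . L L], [X → . L], [X' → . X] }  — reduce
  I1: { [A → . A L], [A → .], [A → A . L], [L → . A y], [L → A . y] }  — shift, reduce
  I2: { [A → . A L], [A → .], [L → . A y], [X → L . L], [X → L .] }  — 2 reduces
  I3: { [X' → X .] }  — accept
  I4: { [X → L L .] }  — reduce
  I5: { [A → A L .] }  — reduce
  I6: { [L → A y .] }  — reduce

I2 contains complete items [A → .], [X → L .] — reduce-reduce conflict.

Answer: Yes — I2: [A → .] vs [X → L .]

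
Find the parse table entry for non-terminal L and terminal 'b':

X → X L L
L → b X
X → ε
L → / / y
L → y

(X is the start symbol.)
To find M[L, 'b'], we find productions for L where 'b' is in the predict set (PREDICT(N → α) = (FIRST(α) \ {ε}) ∪ (FOLLOW(N) if α ⇒* ε)).

L → b X: PREDICT = { 'b' }
  'b' is in predict set, so this production goes in M[L, 'b']
L → / / y: PREDICT = { '/' }
L → y: PREDICT = { 'y' }

M[L, 'b'] = L → b X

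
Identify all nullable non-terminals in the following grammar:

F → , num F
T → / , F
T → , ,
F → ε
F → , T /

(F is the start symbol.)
ε-productions: F → ε
So F is immediately nullable.
No further non-terminal can be added: every production for the remaining non-terminals contains a terminal or a non-nullable non-terminal.
Nullable = { 'F' }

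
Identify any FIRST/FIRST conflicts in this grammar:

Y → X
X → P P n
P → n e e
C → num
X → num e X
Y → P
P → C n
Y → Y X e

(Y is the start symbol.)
A FIRST/FIRST conflict occurs when two productions N → α and N → β for the same non-terminal have FIRST(α) ∩ FIRST(β) ≠ ∅ (with ε ∈ FIRST of a nullable right-hand side, so two nullable alternatives also conflict).

FIRST sets of the non-terminals at (or reachable through a nullable prefix from) the front of some alternative:
  FIRST(X) = { 'n', 'num' }
  FIRST(P) = { 'n', 'num' }
  FIRST(Y) = { 'n', 'num' }
  FIRST(C) = { 'num' }

Productions for Y:
  Y → X: FIRST = { 'n', 'num' }
  Y → P: FIRST = { 'n', 'num' }
  Y → Y X e: FIRST = { 'n', 'num' }
Productions for X:
  X → P P n: FIRST = { 'n', 'num' }
  X → num e X: FIRST = { 'num' }
Productions for P:
  P → n e e: FIRST = { 'n' }
  P → C n: FIRST = { 'num' }
C has only one production, so no FIRST/FIRST conflict is possible there.

Conflict for Y: Y → X and Y → P
  Overlap: { 'n', 'num' }
Conflict for Y: Y → X and Y → Y X e
  Overlap: { 'n', 'num' }
Conflict for Y: Y → P and Y → Y X e
  Overlap: { 'n', 'num' }
Conflict for X: X → P P n and X → num e X
  Overlap: { 'num' }

Answer: Yes. Y → X / Y → P on { 'n', 'num' }; Y → X / Y → Y X e on { 'n', 'num' }; Y → P / Y → Y X e on { 'n', 'num' }; X → P P n / X → num e X on { 'num' }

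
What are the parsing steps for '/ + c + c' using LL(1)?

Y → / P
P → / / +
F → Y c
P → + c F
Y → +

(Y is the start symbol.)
Stack is shown with the top on the left.

Stack    Input        Action
----------------------------
Y $      / + c + c $  output Y → / P
/ P $    / + c + c $  match '/'
P $      + c + c $    output P → + c F
+ c F $  + c + c $    match '+'
c F $    c + c $      match 'c'
F $      + c $        output F → Y c
Y c $    + c $        output Y → +
+ c $    + c $        match '+'
c $      c $          match 'c'
$        $            accept

The string is accepted.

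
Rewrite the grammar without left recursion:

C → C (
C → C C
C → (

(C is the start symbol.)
C is directly left-recursive. The standard transformation for
  A → A α₁ | ... | A α_m | β₁ | ... | β_n
is
  A  → β₁ A' | ... | β_n A'
  A' → α₁ A' | ... | α_m A' | ε

C → ( becomes C → ( C'
C → C ( becomes C' → ( C'
C → C C becomes C' → C C'
Add C' → ε

Resulting grammar:
C → ( C'
C' → ( C'
C' → C C'
C' → ε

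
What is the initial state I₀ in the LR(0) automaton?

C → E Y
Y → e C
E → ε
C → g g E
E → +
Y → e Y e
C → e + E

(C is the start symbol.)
First, augment the grammar with C' → C
I₀ = CLOSURE({ [C' → . C] }):
  [C' → . C] has the dot before C: add [C → . E Y], [C → . g g E], [C → . e + E]
  [C → . E Y] has the dot before E: add [E → .], [E → . +]
No further items can be added.

I₀ = { [C → . E Y], [C → . e + E], [C → . g g E], [C' → . C], [E → . +], [E → .] }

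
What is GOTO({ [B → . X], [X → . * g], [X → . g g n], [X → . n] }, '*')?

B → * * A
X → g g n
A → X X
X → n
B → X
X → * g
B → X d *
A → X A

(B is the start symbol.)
{ [X → * . g] }

GOTO(I, '*') = CLOSURE({ [A → αX.β] : [A → α.Xβ] ∈ I, X = '*' })

Items with dot before '*', with the dot advanced:
  [X → . * g] → [X → * . g]
Closure adds nothing (no advanced item has the dot before a non-terminal).

GOTO = { [X → * . g] }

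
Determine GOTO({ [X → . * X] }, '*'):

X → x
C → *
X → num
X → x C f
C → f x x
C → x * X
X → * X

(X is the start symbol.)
GOTO(I, '*') = CLOSURE({ [A → αX.β] : [A → α.Xβ] ∈ I, X = '*' })

Items with dot before '*', with the dot advanced:
  [X → . * X] → [X → * . X]
Closure of the advanced items:
  [X → * . X] has the dot before X: add [X → . x], [X → . num], [X → . x C f], [X → . * X]

GOTO = { [X → * . X], [X → . * X], [X → . num], [X → . x C f], [X → . x] }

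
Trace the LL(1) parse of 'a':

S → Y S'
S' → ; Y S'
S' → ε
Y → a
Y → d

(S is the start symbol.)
LL(1) parsing maintains a stack (initially the start symbol over $) and the input. At each step: if the stack top is a terminal, match it against the current input token; if it is a non-terminal N, replace it with the RHS of M[N, lookahead] (the unique production whose predict set contains the lookahead).

Stack is shown with the top on the left.

Stack   Input  Action
---------------------
S $     a $    output S → Y S'
Y S' $  a $    output Y → a
a S' $  a $    match 'a'
S' $    $      output S' → ε
$       $      accept

The string is accepted.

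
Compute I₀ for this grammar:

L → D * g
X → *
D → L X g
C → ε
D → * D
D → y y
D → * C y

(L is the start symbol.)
{ [D → . * C y], [D → . * D], [D → . L X g], [D → . y y], [L → . D * g], [L' → . L] }

First, augment the grammar with L' → L
I₀ = CLOSURE({ [L' → . L] }):
  [L' → . L] has the dot before L: add [L → . D * g]
  [L → . D * g] has the dot before D: add [D → . L X g], [D → . * D], [D → . y y], [D → . * C y]
No further items can be added.

I₀ = { [D → . * C y], [D → . * D], [D → . L X g], [D → . y y], [L → . D * g], [L' → . L] }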